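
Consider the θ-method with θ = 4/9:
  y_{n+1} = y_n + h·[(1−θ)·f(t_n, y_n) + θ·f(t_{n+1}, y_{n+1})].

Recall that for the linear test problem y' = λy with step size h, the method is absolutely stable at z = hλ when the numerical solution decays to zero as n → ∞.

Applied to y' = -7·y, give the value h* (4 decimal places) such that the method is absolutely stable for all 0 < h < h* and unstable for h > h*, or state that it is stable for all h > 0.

(-18.0000,0); λ=-7 ⇒ h* = (18)/7 = 2.5714.

Test eqn y'=λy, z=hλ:
  y_{n+1} = y_n + z·[5/9·y_n + 4/9·y_{n+1}] ⇒ (1 − 4/9z)y_{n+1} = (1 + 5/9z)y_n
  R(z) = (1 + 5/9z)/(1 − 4/9z).

Solve |R(x)|<1 on ℝ⁻.
x=-0.64: |R|=0.5017
R=−1: 1+5/9x = −1+4/9x ⇒ -1/9x=2 ⇒ x=2/(-1/9)=-18.0000
Confirm numerically:
  x=-14.132: |R|=0.94097 <1
  x=-12.112: |R|=0.89751 <1
  x=-9.704: |R|=0.82650 <1
  x=-18.291: |R|=1.00354 >1
  x=-18.188: |R|=1.00230 >1
Stable set (-18.0000, 0).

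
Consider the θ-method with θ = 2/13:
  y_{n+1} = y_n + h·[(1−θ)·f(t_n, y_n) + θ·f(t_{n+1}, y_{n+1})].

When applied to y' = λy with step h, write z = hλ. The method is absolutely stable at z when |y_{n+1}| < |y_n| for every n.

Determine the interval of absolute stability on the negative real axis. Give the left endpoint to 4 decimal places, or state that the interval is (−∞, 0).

(-2.8889, 0).

On y'=λy, z=hλ:
  y_{n+1} = y_n + z·[11/13·y_n + 2/13·y_{n+1}] ⇒ (1 − 2/13z)y_{n+1} = (1 + 11/13z)y_n
  so R(z) = (1 + 11/13z)/(1 − 2/13z).

Find x<0 with |R(x)|<1.
x=-0.41: |R|=0.6143
R=−1: 1+11/13x = −1+2/13x ⇒ -9/13x=2 ⇒ x=2/(-9/13)=-2.8889
Confirm numerically:
  x=-2.856: |R|=0.98418 <1
  x=-2.123: |R|=0.60031 <1
  x=-1.292: |R|=0.07777 <1
  x=-1.290: |R|=0.07638 <1
  x=-3.276: |R|=1.17819 >1
  x=-3.109: |R|=1.10308 >1
  x=-2.929: |R|=1.01914 >1
So |R|<1 on (-2.8889, 0).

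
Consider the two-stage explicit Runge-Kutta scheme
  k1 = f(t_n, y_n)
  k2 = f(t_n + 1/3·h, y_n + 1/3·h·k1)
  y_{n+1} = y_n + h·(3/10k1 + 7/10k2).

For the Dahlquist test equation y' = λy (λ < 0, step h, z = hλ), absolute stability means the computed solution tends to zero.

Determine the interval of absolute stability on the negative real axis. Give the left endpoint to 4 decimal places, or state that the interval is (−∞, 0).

z∈(-4.2857,0).

Set f=λy, z=hλ:
  k1=λy_n ⇒ h·k1=z·y_n;  k2=λ(1+1/3z)y_n ⇒ h·k2=z(1+1/3z)y_n
  y_{n+1}/y_n = 1 + 3/10z + 7/10z(1+1/3z) = 1 + z + 7/30z²
  R(z) = 1 + z + 7/30z².

Solve |R(x)|<1 on ℝ⁻.
x=-0.84: |R|=0.3246
R=1: x+7/30x²=0 ⇒ x=−30/7=-4.2857; min R=1−1/(4·7/30)=-0.0714>−1
Confirm numerically:
  x=-4.260: |R|=0.97444 <1
  x=-4.255: |R|=0.96951 <1
  x=-3.241: |R|=0.20995 <1
  x=-4.824: |R|=1.60589 >1
  x=-4.643: |R|=1.38707 >1
  x=-4.577: |R|=1.31108 >1
Stable set (-4.2857, 0).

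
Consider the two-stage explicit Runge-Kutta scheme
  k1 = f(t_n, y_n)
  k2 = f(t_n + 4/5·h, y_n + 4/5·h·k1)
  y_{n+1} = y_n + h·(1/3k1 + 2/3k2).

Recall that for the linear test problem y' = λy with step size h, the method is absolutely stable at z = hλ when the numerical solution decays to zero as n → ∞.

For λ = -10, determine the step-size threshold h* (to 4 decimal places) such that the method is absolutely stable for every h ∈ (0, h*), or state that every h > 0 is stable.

On y'=λy, z=hλ:
  k1=λy_n ⇒ h·k1=z·y_n;  k2=λ(1+4/5z)y_n ⇒ h·k2=z(1+4/5z)y_n
  y_{n+1}/y_n = 1 + 1/3z + 2/3z(1+4/5z) = 1 + z + 8/15z²
  R(z) = 1 + z + 8/15z².

Need |R(x)|<1, x<0.
x=-1.35: |R|=0.6220
R=1: x+8/15x²=0 ⇒ x=−15/8=-1.8750; min R=1−1/(4·8/15)=0.5312>−1
Confirm numerically:
  x=-1.448: |R|=0.67024 <1
  x=-1.179: |R|=0.56236 <1
  x=-1.028: |R|=0.53562 <1
  x=-2.379: |R|=1.63948 >1
  x=-2.206: |R|=1.38943 >1
  x=-2.173: |R|=1.34536 >1
Interval (-1.8750, 0).

(-1.8750,0); λ=-10 ⇒ h* = (15/8)/10 = 0.1875.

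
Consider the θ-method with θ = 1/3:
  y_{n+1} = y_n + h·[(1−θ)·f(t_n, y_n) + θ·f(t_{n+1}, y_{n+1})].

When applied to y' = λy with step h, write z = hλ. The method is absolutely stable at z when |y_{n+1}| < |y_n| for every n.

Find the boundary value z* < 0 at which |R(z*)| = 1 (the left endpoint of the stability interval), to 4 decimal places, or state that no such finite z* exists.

left endpoint -6.0000.

With y'=λy (z=hλ):
  y_{n+1} = y_n + z·[2/3·y_n + 1/3·y_{n+1}] ⇒ (1 − 1/3z)y_{n+1} = (1 + 2/3z)y_n
  so R(z) = (1 + 2/3z)/(1 − 1/3z).

Solve |R(x)|<1 on ℝ⁻.
x=-1.53: |R|=0.0132
R=−1: 1+2/3x = −1+1/3x ⇒ -1/3x=2 ⇒ x=2/(-1/3)=-6.0000
Confirm numerically:
  x=-4.774: |R|=0.84229 <1
  x=-4.517: |R|=0.80271 <1
  x=-2.838: |R|=0.45838 <1
  x=-6.306: |R|=1.03288 >1
  x=-6.148: |R|=1.01618 >1
So |R|<1 on (-6.0000, 0).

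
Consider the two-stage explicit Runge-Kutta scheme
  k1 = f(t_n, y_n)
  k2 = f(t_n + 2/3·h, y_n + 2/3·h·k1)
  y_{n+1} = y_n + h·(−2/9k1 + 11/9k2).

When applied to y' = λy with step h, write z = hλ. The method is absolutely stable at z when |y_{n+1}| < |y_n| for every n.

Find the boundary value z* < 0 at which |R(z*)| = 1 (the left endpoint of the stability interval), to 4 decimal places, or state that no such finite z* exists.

Set f=λy, z=hλ:
  k1=λy_n ⇒ h·k1=z·y_n;  k2=λ(1+2/3z)y_n ⇒ h·k2=z(1+2/3z)y_n
  y_{n+1}/y_n = 1 − 2/9z + 11/9z(1+2/3z) = 1 + z + 22/27z²
  so R(z) = 1 + z + 22/27z².

Boundary: |R(x)|=1, x<0.
x=-1.25: |R|=1.0231
R=1: x+22/27x²=0 ⇒ x=−27/22=-1.2273; min R=1−1/(4·22/27)=0.6932>−1
Confirm numerically:
  x=-0.850: |R|=0.73870 <1
  x=-0.704: |R|=0.69984 <1
  x=-0.697: |R|=0.69884 <1
  x=-0.692: |R|=0.69819 <1
  x=-1.827: |R|=1.89279 >1
  x=-1.538: |R|=1.38940 >1
  x=-1.358: |R|=1.14465 >1
Stable set (-1.2273, 0).

left endpoint -1.2273.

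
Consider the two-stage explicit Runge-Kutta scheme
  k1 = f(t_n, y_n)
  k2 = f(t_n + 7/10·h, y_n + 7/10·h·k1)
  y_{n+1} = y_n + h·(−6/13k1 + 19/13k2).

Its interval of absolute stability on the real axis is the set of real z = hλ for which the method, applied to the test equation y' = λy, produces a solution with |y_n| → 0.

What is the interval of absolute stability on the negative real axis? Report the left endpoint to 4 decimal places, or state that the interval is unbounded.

Set f=λy, z=hλ:
  k1=λy_n ⇒ h·k1=z·y_n;  k2=λ(1+7/10z)y_n ⇒ h·k2=z(1+7/10z)y_n
  y_{n+1}/y_n = 1 − 6/13z + 19/13z(1+7/10z) = 1 + z + 133/130z²
  so R(z) = 1 + z + 133/130z².

Boundary: |R(x)|=1, x<0.
x=-0.55: |R|=0.7595
R=1: x+133/130x²=0 ⇒ x=−130/133=-0.9774; min R=1−1/(4·133/130)=0.7556>−1
Confirm numerically:
  x=-0.733: |R|=0.81669 <1
  x=-0.663: |R|=0.78671 <1
  x=-0.459: |R|=0.75654 <1
  x=-1.225: |R|=1.31025 >1
  x=-1.219: |R|=1.30125 >1
  x=-1.169: |R|=1.22910 >1
So |R|<1 on (-0.9774, 0).

(-0.9774, 0).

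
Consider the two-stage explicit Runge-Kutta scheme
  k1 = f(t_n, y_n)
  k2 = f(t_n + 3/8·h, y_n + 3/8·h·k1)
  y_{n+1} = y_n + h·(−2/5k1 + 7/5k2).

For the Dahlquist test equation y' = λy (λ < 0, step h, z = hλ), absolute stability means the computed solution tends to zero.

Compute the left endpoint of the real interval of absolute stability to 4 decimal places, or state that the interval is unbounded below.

On y'=λy, z=hλ:
  k1=λy_n ⇒ h·k1=z·y_n;  k2=λ(1+3/8z)y_n ⇒ h·k2=z(1+3/8z)y_n
  y_{n+1}/y_n = 1 − 2/5z + 7/5z(1+3/8z) = 1 + z + 21/40z²
  ⇒ R(z) = 1 + z + 21/40z².

Need |R(x)|<1, x<0.
x=-1.4: |R|=0.6290
R=1: x+21/40x²=0 ⇒ x=−40/21=-1.9048; min R=1−1/(4·21/40)=0.5238>−1
Confirm numerically:
  x=-1.026: |R|=0.52665 <1
  x=-0.991: |R|=0.52459 <1
  x=-0.762: |R|=0.54284 <1
  x=-2.479: |R|=1.74736 >1
  x=-2.186: |R|=1.32276 >1
  x=-1.958: |R|=1.05473 >1
Interval (-1.9048, 0).

left endpoint -1.9048.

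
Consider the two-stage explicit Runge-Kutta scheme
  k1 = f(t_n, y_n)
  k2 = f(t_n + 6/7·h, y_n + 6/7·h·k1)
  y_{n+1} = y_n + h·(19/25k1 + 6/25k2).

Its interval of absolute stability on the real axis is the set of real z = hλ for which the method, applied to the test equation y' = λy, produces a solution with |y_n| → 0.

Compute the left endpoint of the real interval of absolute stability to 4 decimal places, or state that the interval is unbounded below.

Test eqn y'=λy, z=hλ:
  k1=λy_n ⇒ h·k1=z·y_n;  k2=λ(1+6/7z)y_n ⇒ h·k2=z(1+6/7z)y_n
  y_{n+1}/y_n = 1 + 19/25z + 6/25z(1+6/7z) = 1 + z + 36/175z²
  Hence R(z) = 1 + z + 36/175z².

Boundary: |R(x)|=1, x<0.
x=-0.47: |R|=0.5754
R=1: x+36/175x²=0 ⇒ x=−175/36=-4.8611; min R=1−1/(4·36/175)=-0.2153>−1
Confirm numerically:
  x=-3.991: |R|=0.28563 <1
  x=-2.981: |R|=0.15295 <1
  x=-2.707: |R|=0.19956 <1
  x=-5.448: |R|=1.65774 >1
  x=-5.254: |R|=1.42464 >1
  x=-5.197: |R|=1.35910 >1
So |R|<1 on (-4.8611, 0).

left endpoint -4.8611.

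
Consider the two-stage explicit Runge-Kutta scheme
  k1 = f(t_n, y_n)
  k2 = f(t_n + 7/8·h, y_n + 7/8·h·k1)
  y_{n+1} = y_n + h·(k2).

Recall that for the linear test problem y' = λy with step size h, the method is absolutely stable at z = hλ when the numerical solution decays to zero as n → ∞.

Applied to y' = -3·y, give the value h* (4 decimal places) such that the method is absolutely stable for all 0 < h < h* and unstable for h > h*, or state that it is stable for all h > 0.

Set f=λy, z=hλ:
  k1=λy_n ⇒ h·k1=z·y_n;  k2=λ(1+7/8z)y_n ⇒ h·k2=z(1+7/8z)y_n
  y_{n+1}/y_n = 1 + z(1+7/8z) = 1 + z + 7/8z²
  ⇒ R(z) = 1 + z + 7/8z².

Find x<0 with |R(x)|<1.
x=-1.27: |R|=1.1413
R=1: x+7/8x²=0 ⇒ x=−8/7=-1.1429; min R=1−1/(4·7/8)=0.7143>−1
Confirm numerically:
  x=-0.807: |R|=0.76284 <1
  x=-0.800: |R|=0.76000 <1
  x=-0.570: |R|=0.71429 <1
  x=-0.475: |R|=0.72242 <1
  x=-1.483: |R|=1.44138 >1
  x=-1.469: |R|=1.41922 >1
  x=-1.424: |R|=1.35030 >1
So |R|<1 on (-1.1429, 0).

(-1.1429,0); λ=-3 ⇒ h* = (8/7)/3 = 0.3810.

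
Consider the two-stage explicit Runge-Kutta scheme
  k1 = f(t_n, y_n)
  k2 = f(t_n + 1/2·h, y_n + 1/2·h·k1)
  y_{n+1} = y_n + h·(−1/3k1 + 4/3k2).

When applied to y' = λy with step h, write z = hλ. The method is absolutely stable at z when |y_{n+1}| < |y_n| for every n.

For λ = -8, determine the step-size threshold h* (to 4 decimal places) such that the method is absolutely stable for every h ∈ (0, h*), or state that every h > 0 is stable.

With y'=λy (z=hλ):
  k1=λy_n ⇒ h·k1=z·y_n;  k2=λ(1+1/2z)y_n ⇒ h·k2=z(1+1/2z)y_n
  y_{n+1}/y_n = 1 − 1/3z + 4/3z(1+1/2z) = 1 + z + 2/3z²
  so R(z) = 1 + z + 2/3z².

Need |R(x)|<1, x<0.
x=-1.7: |R|=1.2267
R=1: x+2/3x²=0 ⇒ x=−3/2=-1.5000; min R=1−1/(4·2/3)=0.6250>−1
Confirm numerically:
  x=-0.972: |R|=0.65786 <1
  x=-0.678: |R|=0.62846 <1
  x=-0.638: |R|=0.63336 <1
  x=-1.876: |R|=1.47025 >1
  x=-1.817: |R|=1.38399 >1
  x=-1.731: |R|=1.26657 >1
Stable set (-1.5000, 0).

(-1.5000,0); λ=-8 ⇒ h* = (3/2)/8 = 0.1875.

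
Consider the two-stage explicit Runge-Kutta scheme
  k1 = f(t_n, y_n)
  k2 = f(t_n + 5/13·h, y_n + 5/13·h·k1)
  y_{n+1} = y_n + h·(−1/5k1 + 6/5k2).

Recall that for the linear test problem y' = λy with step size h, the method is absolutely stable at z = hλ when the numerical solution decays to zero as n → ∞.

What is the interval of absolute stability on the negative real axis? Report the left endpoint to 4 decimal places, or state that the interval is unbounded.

z∈(-2.1667,0).

With y'=λy (z=hλ):
  k1=λy_n ⇒ h·k1=z·y_n;  k2=λ(1+5/13z)y_n ⇒ h·k2=z(1+5/13z)y_n
  y_{n+1}/y_n = 1 − 1/5z + 6/5z(1+5/13z) = 1 + z + 6/13z²
  ⇒ R(z) = 1 + z + 6/13z².

Find x<0 with |R(x)|<1.
x=-0.36: |R|=0.6998
R=1: x+6/13x²=0 ⇒ x=−13/6=-2.1667; min R=1−1/(4·6/13)=0.4583>−1
Confirm numerically:
  x=-1.502: |R|=0.53923 <1
  x=-1.266: |R|=0.47373 <1
  x=-1.221: |R|=0.46708 <1
  x=-2.373: |R|=1.22598 >1
  x=-2.310: |R|=1.15282 >1
So |R|<1 on (-2.1667, 0).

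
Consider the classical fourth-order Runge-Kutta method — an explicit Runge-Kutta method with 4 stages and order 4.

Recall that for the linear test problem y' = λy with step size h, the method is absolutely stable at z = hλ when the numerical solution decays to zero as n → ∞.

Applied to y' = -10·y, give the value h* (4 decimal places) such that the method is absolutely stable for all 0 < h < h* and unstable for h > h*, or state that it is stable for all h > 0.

With y'=λy (z=hλ):
  order 4, 4-stage ⇒ R(z)=1+z+z^2/2+z^3/6+z^4/24
  (e.g. R(-0.77)=0.46501, |R|=0.46501)

Boundary: |R(x)|=1, x<0.
x=-0.77: |R|=0.4650
|R(-2.55)|=0.6995 |R(-1.6)|=0.2704 |R(-0.72)|=0.4882
Bisect:
  x_lo=-3.5927 |R|=3.0742  x_hi=-0.0752 |R|=0.9276
  mid=-1.83397 |R|=0.29104 →hi
  mid=-2.71336 |R|=0.89685 →hi
  mid=-3.15305 |R|=1.71160 →lo
  mid=-2.93321 |R|=1.24689 →lo
  mid=-2.82328 |R|=1.05880 →lo
  mid=-2.76832 |R|=0.97471 →hi
  mid=-2.79580 |R|=1.01596 →lo
  mid=-2.78206 |R|=0.99514 →hi
  mid=-2.78893 |R|=1.00550 →lo
  ...
  [-2.78550,-2.78528] ⇒ x*=-2.7853
Stable set (-2.7853, 0).

(-2.7853,0); λ=-10 ⇒ h* = 0.2785.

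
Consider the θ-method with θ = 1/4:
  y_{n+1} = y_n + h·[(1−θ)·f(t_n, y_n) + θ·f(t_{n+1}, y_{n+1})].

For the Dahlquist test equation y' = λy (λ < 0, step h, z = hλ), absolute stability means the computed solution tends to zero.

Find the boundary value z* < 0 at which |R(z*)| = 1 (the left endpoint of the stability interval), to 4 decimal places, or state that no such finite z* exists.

Set f=λy, z=hλ:
  y_{n+1} = y_n + z·[3/4·y_n + 1/4·y_{n+1}] ⇒ (1 − 1/4z)y_{n+1} = (1 + 3/4z)y_n
  R(z) = (1 + 3/4z)/(1 − 1/4z).

Boundary: |R(x)|=1, x<0.
x=-1.39: |R|=0.0315
R=−1: 1+3/4x = −1+1/4x ⇒ -1/2x=2 ⇒ x=2/(-1/2)=-4.0000
Confirm numerically:
  x=-3.406: |R|=0.83959 <1
  x=-2.216: |R|=0.42600 <1
  x=-2.137: |R|=0.39286 <1
  x=-1.784: |R|=0.23375 <1
  x=-4.536: |R|=1.12559 >1
  x=-4.388: |R|=1.09251 >1
  x=-4.321: |R|=1.07715 >1
Interval (-4.0000, 0).

z* = -4.0000.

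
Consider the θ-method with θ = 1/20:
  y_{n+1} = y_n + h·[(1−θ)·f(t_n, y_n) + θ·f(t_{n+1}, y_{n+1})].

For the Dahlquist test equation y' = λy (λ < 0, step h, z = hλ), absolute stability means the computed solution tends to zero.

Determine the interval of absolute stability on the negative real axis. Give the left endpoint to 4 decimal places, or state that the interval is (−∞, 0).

(-2.2222, 0).

Test eqn y'=λy, z=hλ:
  y_{n+1} = y_n + z·[19/20·y_n + 1/20·y_{n+1}] ⇒ (1 − 1/20z)y_{n+1} = (1 + 19/20z)y_n
  Hence R(z) = (1 + 19/20z)/(1 − 1/20z).

Boundary: |R(x)|=1, x<0.
x=-0.78: |R|=0.2493
R=−1: 1+19/20x = −1+1/20x ⇒ -9/10x=2 ⇒ x=2/(-9/10)=-2.2222
Confirm numerically:
  x=-1.929: |R|=0.75931 <1
  x=-1.674: |R|=0.54471 <1
  x=-1.558: |R|=0.44540 <1
  x=-0.986: |R|=0.06033 <1
  x=-2.792: |R|=1.44998 >1
  x=-2.484: |R|=1.20957 >1
Stable set (-2.2222, 0).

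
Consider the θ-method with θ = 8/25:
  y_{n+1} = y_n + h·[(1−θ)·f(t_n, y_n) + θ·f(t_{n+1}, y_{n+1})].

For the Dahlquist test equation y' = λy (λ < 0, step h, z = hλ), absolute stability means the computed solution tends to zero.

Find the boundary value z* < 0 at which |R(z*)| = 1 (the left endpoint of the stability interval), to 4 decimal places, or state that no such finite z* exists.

Test eqn y'=λy, z=hλ:
  y_{n+1} = y_n + z·[17/25·y_n + 8/25·y_{n+1}] ⇒ (1 − 8/25z)y_{n+1} = (1 + 17/25z)y_n
  so R(z) = (1 + 17/25z)/(1 − 8/25z).

Find x<0 with |R(x)|<1.
x=-0.84: |R|=0.3380
R=−1: 1+17/25x = −1+8/25x ⇒ -9/25x=2 ⇒ x=2/(-9/25)=-5.5556
Confirm numerically:
  x=-4.677: |R|=0.87332 <1
  x=-3.852: |R|=0.72531 <1
  x=-2.257: |R|=0.31050 <1
  x=-5.767: |R|=1.02675 >1
  x=-5.700: |R|=1.01841 >1
  x=-5.631: |R|=1.00969 >1
So |R|<1 on (-5.5556, 0).

left endpoint -5.5556.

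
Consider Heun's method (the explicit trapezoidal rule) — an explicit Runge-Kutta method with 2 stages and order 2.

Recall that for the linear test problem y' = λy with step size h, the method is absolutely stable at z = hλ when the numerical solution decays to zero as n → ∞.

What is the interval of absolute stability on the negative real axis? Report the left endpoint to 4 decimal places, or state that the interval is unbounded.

Test eqn y'=λy, z=hλ:
  order 2, 2-stage ⇒ R(z)=1+z+z^2/2
  (e.g. R(-1.19)=0.51805, |R|=0.51805)

Find x<0 with |R(x)|<1.
x=-1.19: |R|=0.5181
|R(-2.2)|=1.2200 |R(-0.91)|=0.5041 |R(-0.52)|=0.6152
Bisect:
  x_lo=-2.8004 |R|=2.1206  x_hi=-0.1303 |R|=0.8782
  mid=-1.46533 |R|=0.60827 →hi
  mid=-2.13284 |R|=1.14167 →lo
  mid=-1.79909 |R|=0.81927 →hi
  mid=-1.96597 |R|=0.96654 →hi
  mid=-2.04940 |R|=1.05063 →lo
  mid=-2.00769 |R|=1.00771 →lo
  mid=-1.98683 |R|=0.98691 →hi
  ...
  [-2.00003,-1.99986] ⇒ x*=-2.0000
Interval (-2.0000, 0).

z∈(-2.0000,0).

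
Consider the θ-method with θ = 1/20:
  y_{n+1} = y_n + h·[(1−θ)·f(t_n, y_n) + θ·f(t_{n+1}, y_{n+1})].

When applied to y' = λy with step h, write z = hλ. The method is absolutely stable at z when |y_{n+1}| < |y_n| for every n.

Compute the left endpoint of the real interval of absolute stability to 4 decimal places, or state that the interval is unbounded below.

On y'=λy, z=hλ:
  y_{n+1} = y_n + z·[19/20·y_n + 1/20·y_{n+1}] ⇒ (1 − 1/20z)y_{n+1} = (1 + 19/20z)y_n
  ⇒ R(z) = (1 + 19/20z)/(1 − 1/20z).

Solve |R(x)|<1 on ℝ⁻.
x=-0.55: |R|=0.4647
R=−1: 1+19/20x = −1+1/20x ⇒ -9/10x=2 ⇒ x=2/(-9/10)=-2.2222
Confirm numerically:
  x=-2.047: |R|=0.85694 <1
  x=-2.000: |R|=0.81818 <1
  x=-1.965: |R|=0.78921 <1
  x=-1.882: |R|=0.72014 <1
  x=-2.697: |R|=1.37653 >1
  x=-2.402: |R|=1.14445 >1
Interval (-2.2222, 0).

z* = -2.2222.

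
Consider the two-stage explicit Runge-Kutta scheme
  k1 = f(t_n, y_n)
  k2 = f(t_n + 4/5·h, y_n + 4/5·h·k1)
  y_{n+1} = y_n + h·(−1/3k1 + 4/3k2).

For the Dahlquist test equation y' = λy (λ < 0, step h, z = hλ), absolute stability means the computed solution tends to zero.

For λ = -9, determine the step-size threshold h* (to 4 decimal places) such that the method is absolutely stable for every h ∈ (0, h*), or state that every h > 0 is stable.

Test eqn y'=λy, z=hλ:
  k1=λy_n ⇒ h·k1=z·y_n;  k2=λ(1+4/5z)y_n ⇒ h·k2=z(1+4/5z)y_n
  y_{n+1}/y_n = 1 − 1/3z + 4/3z(1+4/5z) = 1 + z + 16/15z²
  R(z) = 1 + z + 16/15z².

Find x<0 with |R(x)|<1.
x=-0.91: |R|=0.9733
R=1: x+16/15x²=0 ⇒ x=−15/16=-0.9375; min R=1−1/(4·16/15)=0.7656>−1
Confirm numerically:
  x=-0.744: |R|=0.84644 <1
  x=-0.643: |R|=0.79801 <1
  x=-0.559: |R|=0.77431 <1
  x=-1.530: |R|=1.96696 >1
  x=-1.520: |R|=1.94443 >1
  x=-1.345: |R|=1.58463 >1
Interval (-0.9375, 0).

(-0.9375,0); λ=-9 ⇒ h* = (15/16)/9 = 0.1042.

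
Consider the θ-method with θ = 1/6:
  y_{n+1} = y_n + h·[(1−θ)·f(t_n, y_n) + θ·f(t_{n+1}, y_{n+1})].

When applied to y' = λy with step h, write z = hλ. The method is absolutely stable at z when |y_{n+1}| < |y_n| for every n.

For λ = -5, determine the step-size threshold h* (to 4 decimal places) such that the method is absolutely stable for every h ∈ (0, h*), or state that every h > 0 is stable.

Set f=λy, z=hλ:
  y_{n+1} = y_n + z·[5/6·y_n + 1/6·y_{n+1}] ⇒ (1 − 1/6z)y_{n+1} = (1 + 5/6z)y_n
  so R(z) = (1 + 5/6z)/(1 − 1/6z).

Solve |R(x)|<1 on ℝ⁻.
x=-0.62: |R|=0.4381
R=−1: 1+5/6x = −1+1/6x ⇒ -2/3x=2 ⇒ x=2/(-2/3)=-3.0000
Confirm numerically:
  x=-2.773: |R|=0.89650 <1
  x=-1.796: |R|=0.38225 <1
  x=-1.793: |R|=0.38047 <1
  x=-1.521: |R|=0.21340 <1
  x=-3.382: |R|=1.16287 >1
  x=-3.317: |R|=1.13610 >1
Stable set (-3.0000, 0).

(-3.0000,0); λ=-5 ⇒ h* = (3)/5 = 0.6000.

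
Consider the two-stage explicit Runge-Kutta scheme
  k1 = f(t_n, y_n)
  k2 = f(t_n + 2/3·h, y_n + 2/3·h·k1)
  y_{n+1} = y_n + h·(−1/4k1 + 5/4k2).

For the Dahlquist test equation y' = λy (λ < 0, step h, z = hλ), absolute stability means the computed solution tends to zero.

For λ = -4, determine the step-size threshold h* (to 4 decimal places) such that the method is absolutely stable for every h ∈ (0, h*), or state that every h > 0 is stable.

(-1.2000,0); λ=-4 ⇒ h* = (6/5)/4 = 0.3000.

On y'=λy, z=hλ:
  k1=λy_n ⇒ h·k1=z·y_n;  k2=λ(1+2/3z)y_n ⇒ h·k2=z(1+2/3z)y_n
  y_{n+1}/y_n = 1 − 1/4z + 5/4z(1+2/3z) = 1 + z + 5/6z²
  ⇒ R(z) = 1 + z + 5/6z².

Boundary: |R(x)|=1, x<0.
x=-1.26: |R|=1.0630
R=1: x+5/6x²=0 ⇒ x=−6/5=-1.2000; min R=1−1/(4·5/6)=0.7000>−1
Confirm numerically:
  x=-0.973: |R|=0.81594 <1
  x=-0.841: |R|=0.74840 <1
  x=-0.491: |R|=0.70990 <1
  x=-1.727: |R|=1.75844 >1
  x=-1.471: |R|=1.33220 >1
Interval (-1.2000, 0).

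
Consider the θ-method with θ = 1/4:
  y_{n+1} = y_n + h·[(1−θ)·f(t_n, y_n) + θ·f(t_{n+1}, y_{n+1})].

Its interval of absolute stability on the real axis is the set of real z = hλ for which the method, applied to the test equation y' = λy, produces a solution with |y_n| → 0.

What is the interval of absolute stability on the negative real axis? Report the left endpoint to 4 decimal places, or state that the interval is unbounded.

With y'=λy (z=hλ):
  y_{n+1} = y_n + z·[3/4·y_n + 1/4·y_{n+1}] ⇒ (1 − 1/4z)y_{n+1} = (1 + 3/4z)y_n
  ⇒ R(z) = (1 + 3/4z)/(1 − 1/4z).

Solve |R(x)|<1 on ℝ⁻.
x=-0.78: |R|=0.3473
R=−1: 1+3/4x = −1+1/4x ⇒ -1/2x=2 ⇒ x=2/(-1/2)=-4.0000
Confirm numerically:
  x=-3.586: |R|=0.89085 <1
  x=-2.997: |R|=0.71331 <1
  x=-2.985: |R|=0.70938 <1
  x=-2.078: |R|=0.36756 <1
  x=-4.256: |R|=1.06202 >1
  x=-4.088: |R|=1.02176 >1
Stable set (-4.0000, 0).

(-4.0000, 0).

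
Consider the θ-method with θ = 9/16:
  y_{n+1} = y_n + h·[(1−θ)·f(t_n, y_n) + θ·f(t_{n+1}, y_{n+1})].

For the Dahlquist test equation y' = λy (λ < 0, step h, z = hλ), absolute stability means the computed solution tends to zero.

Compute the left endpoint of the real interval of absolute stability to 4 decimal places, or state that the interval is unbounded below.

interval (−∞, 0).

On y'=λy, z=hλ:
  y_{n+1} = y_n + z·[7/16·y_n + 9/16·y_{n+1}] ⇒ (1 − 9/16z)y_{n+1} = (1 + 7/16z)y_n
  Hence R(z) = (1 + 7/16z)/(1 − 9/16z).

Solve |R(x)|<1 on ℝ⁻.
x=-0.93: |R|=0.3894
x=-2: |R|=0.0588
x=-10: |R|=0.5094
x=-100: |R|=0.7467
θ=9/16≥1/2 ⇒ |1+7/16x|<|1−9/16x| ∀x<0 ⇒ stable on all of ℝ⁻.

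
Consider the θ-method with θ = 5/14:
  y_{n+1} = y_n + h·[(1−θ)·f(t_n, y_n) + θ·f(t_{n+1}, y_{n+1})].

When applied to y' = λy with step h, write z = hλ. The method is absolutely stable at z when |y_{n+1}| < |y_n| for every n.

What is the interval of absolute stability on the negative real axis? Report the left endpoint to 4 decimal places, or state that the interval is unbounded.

z∈(-7.0000,0).

With y'=λy (z=hλ):
  y_{n+1} = y_n + z·[9/14·y_n + 5/14·y_{n+1}] ⇒ (1 − 5/14z)y_{n+1} = (1 + 9/14z)y_n
  ⇒ R(z) = (1 + 9/14z)/(1 − 5/14z).

Solve |R(x)|<1 on ℝ⁻.
x=-1.48: |R|=0.0318
R=−1: 1+9/14x = −1+5/14x ⇒ -2/7x=2 ⇒ x=2/(-2/7)=-7.0000
Confirm numerically:
  x=-5.374: |R|=0.84086 <1
  x=-4.991: |R|=0.79371 <1
  x=-3.905: |R|=0.63072 <1
  x=-3.575: |R|=0.57020 <1
  x=-7.562: |R|=1.04339 >1
  x=-7.354: |R|=1.02789 >1
  x=-7.058: |R|=1.00471 >1
So |R|<1 on (-7.0000, 0).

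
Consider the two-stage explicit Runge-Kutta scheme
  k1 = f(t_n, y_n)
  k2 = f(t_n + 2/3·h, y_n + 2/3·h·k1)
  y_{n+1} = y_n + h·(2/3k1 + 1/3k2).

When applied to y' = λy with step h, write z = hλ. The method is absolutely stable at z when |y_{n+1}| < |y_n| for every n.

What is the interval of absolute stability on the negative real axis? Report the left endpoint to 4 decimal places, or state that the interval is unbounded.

(-4.5000, 0).

With y'=λy (z=hλ):
  k1=λy_n ⇒ h·k1=z·y_n;  k2=λ(1+2/3z)y_n ⇒ h·k2=z(1+2/3z)y_n
  y_{n+1}/y_n = 1 + 2/3z + 1/3z(1+2/3z) = 1 + z + 2/9z²
  ⇒ R(z) = 1 + z + 2/9z².

Solve |R(x)|<1 on ℝ⁻.
x=-0.51: |R|=0.5478
R=1: x+2/9x²=0 ⇒ x=−9/2=-4.5000; min R=1−1/(4·2/9)=-0.1250>−1
Confirm numerically:
  x=-4.325: |R|=0.83181 <1
  x=-2.216: |R|=0.12474 <1
  x=-2.001: |R|=0.11122 <1
  x=-5.007: |R|=1.56412 >1
  x=-4.907: |R|=1.44381 >1
  x=-4.624: |R|=1.12742 >1
Stable set (-4.5000, 0).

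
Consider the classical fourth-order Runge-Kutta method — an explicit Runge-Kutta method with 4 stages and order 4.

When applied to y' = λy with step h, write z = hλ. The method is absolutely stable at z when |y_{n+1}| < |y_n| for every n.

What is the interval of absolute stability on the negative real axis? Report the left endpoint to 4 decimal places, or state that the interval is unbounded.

z∈(-2.7853,0).

On y'=λy, z=hλ:
  order 4, 4-stage ⇒ R(z)=1+z+z^2/2+z^3/6+z^4/24
  (e.g. R(-0.3)=0.74084, |R|=0.74084)

Solve |R(x)|<1 on ℝ⁻.
x=-0.3: |R|=0.7408
|R(-2.57)|=0.7210 |R(-1.83)|=0.2903 |R(-0.56)|=0.5716
Bisect:
  x_lo=-3.2924 |R|=2.0754  x_hi=-0.1504 |R|=0.8604
  mid=-1.72141 |R|=0.27592 →hi
  mid=-2.50692 |R|=0.65525 →hi
  mid=-2.89967 |R|=1.18660 →lo
  mid=-2.70330 |R|=0.88325 →hi
  mid=-2.80149 |R|=1.02469 →lo
  mid=-2.75239 |R|=0.95152 →hi
  mid=-2.77694 |R|=0.98748 →hi
  ...
  [-2.78538,-2.78518] ⇒ x*=-2.7853
So |R|<1 on (-2.7853, 0).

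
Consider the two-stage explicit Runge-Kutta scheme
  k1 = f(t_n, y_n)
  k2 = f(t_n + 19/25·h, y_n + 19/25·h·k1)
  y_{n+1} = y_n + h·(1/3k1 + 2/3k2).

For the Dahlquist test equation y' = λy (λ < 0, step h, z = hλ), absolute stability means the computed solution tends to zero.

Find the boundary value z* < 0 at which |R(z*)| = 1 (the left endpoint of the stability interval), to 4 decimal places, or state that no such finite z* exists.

Test eqn y'=λy, z=hλ:
  k1=λy_n ⇒ h·k1=z·y_n;  k2=λ(1+19/25z)y_n ⇒ h·k2=z(1+19/25z)y_n
  y_{n+1}/y_n = 1 + 1/3z + 2/3z(1+19/25z) = 1 + z + 38/75z²
  Hence R(z) = 1 + z + 38/75z².

Boundary: |R(x)|=1, x<0.
x=-0.85: |R|=0.5161
R=1: x+38/75x²=0 ⇒ x=−75/38=-1.9737; min R=1−1/(4·38/75)=0.5066>−1
Confirm numerically:
  x=-1.804: |R|=0.84490 <1
  x=-1.678: |R|=0.74861 <1
  x=-1.535: |R|=0.65882 <1
  x=-1.474: |R|=0.62682 <1
  x=-2.563: |R|=1.76528 >1
  x=-2.178: |R|=1.22547 >1
So |R|<1 on (-1.9737, 0).

z* = -1.9737.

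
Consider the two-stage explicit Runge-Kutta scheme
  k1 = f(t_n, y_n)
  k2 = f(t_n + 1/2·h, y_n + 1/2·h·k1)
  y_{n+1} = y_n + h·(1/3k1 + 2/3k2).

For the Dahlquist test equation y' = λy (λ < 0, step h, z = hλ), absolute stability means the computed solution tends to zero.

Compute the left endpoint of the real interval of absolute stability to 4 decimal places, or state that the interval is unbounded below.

left endpoint -3.0000.

With y'=λy (z=hλ):
  k1=λy_n ⇒ h·k1=z·y_n;  k2=λ(1+1/2z)y_n ⇒ h·k2=z(1+1/2z)y_n
  y_{n+1}/y_n = 1 + 1/3z + 2/3z(1+1/2z) = 1 + z + 1/3z²
  Hence R(z) = 1 + z + 1/3z².

Boundary: |R(x)|=1, x<0.
x=-0.53: |R|=0.5636
R=1: x+1/3x²=0 ⇒ x=−3=-3.0000; min R=1−1/(4·1/3)=0.2500>−1
Confirm numerically:
  x=-2.344: |R|=0.48745 <1
  x=-2.069: |R|=0.35792 <1
  x=-1.845: |R|=0.28968 <1
  x=-1.305: |R|=0.26267 <1
  x=-3.506: |R|=1.59135 >1
  x=-3.056: |R|=1.05705 >1
Stable set (-3.0000, 0).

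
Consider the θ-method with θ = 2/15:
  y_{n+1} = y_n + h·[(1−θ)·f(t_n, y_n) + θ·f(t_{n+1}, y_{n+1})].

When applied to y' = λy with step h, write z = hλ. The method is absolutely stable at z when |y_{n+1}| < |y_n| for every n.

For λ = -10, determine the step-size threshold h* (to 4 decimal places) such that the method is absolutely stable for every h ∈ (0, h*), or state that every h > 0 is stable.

(-2.7273,0); λ=-10 ⇒ h* = (30/11)/10 = 0.2727.

On y'=λy, z=hλ:
  y_{n+1} = y_n + z·[13/15·y_n + 2/15·y_{n+1}] ⇒ (1 − 2/15z)y_{n+1} = (1 + 13/15z)y_n
  so R(z) = (1 + 13/15z)/(1 − 2/15z).

Find x<0 with |R(x)|<1.
x=-0.56: |R|=0.4789
R=−1: 1+13/15x = −1+2/15x ⇒ -11/15x=2 ⇒ x=2/(-11/15)=-2.7273
Confirm numerically:
  x=-2.567: |R|=0.91244 <1
  x=-2.330: |R|=0.77772 <1
  x=-2.156: |R|=0.67461 <1
  x=-1.142: |R|=0.00891 <1
  x=-3.245: |R|=1.26501 >1
  x=-3.159: |R|=1.22277 >1
  x=-2.766: |R|=1.02075 >1
Interval (-2.7273, 0).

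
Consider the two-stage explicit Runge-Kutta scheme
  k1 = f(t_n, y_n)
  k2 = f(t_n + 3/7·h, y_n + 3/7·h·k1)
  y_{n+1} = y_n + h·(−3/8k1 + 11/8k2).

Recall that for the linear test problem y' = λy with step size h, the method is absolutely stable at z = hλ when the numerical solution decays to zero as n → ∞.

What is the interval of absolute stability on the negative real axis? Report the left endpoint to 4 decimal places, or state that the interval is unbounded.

z∈(-1.6970,0).

Test eqn y'=λy, z=hλ:
  k1=λy_n ⇒ h·k1=z·y_n;  k2=λ(1+3/7z)y_n ⇒ h·k2=z(1+3/7z)y_n
  y_{n+1}/y_n = 1 − 3/8z + 11/8z(1+3/7z) = 1 + z + 33/56z²
  Hence R(z) = 1 + z + 33/56z².

Solve |R(x)|<1 on ℝ⁻.
x=-1.35: |R|=0.7240
R=1: x+33/56x²=0 ⇒ x=−56/33=-1.6970; min R=1−1/(4·33/56)=0.5758>−1
Confirm numerically:
  x=-1.320: |R|=0.70677 <1
  x=-1.207: |R|=0.65150 <1
  x=-1.084: |R|=0.60844 <1
  x=-1.036: |R|=0.59648 <1
  x=-2.072: |R|=1.45791 >1
  x=-1.944: |R|=1.28299 >1
  x=-1.791: |R|=1.09924 >1
Stable set (-1.6970, 0).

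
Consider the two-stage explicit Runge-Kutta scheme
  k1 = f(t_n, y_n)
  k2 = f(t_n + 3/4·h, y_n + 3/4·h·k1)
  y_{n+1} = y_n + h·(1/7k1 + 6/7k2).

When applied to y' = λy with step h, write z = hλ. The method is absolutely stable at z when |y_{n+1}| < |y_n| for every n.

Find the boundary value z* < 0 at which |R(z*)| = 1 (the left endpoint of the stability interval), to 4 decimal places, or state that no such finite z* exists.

With y'=λy (z=hλ):
  k1=λy_n ⇒ h·k1=z·y_n;  k2=λ(1+3/4z)y_n ⇒ h·k2=z(1+3/4z)y_n
  y_{n+1}/y_n = 1 + 1/7z + 6/7z(1+3/4z) = 1 + z + 9/14z²
  ⇒ R(z) = 1 + z + 9/14z².

Need |R(x)|<1, x<0.
x=-0.33: |R|=0.7400
R=1: x+9/14x²=0 ⇒ x=−14/9=-1.5556; min R=1−1/(4·9/14)=0.6111>−1
Confirm numerically:
  x=-1.280: |R|=0.77326 <1
  x=-0.980: |R|=0.63740 <1
  x=-0.965: |R|=0.63364 <1
  x=-1.876: |R|=1.38646 >1
  x=-1.671: |R|=1.12401 >1
Interval (-1.5556, 0).

z* = -1.5556.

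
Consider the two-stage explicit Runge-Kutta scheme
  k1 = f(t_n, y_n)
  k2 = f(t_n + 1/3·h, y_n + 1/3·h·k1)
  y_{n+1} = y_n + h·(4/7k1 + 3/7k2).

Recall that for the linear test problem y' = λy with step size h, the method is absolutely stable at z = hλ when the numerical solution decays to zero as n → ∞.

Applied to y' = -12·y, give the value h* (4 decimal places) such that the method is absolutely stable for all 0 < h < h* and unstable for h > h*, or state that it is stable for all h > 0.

Set f=λy, z=hλ:
  k1=λy_n ⇒ h·k1=z·y_n;  k2=λ(1+1/3z)y_n ⇒ h·k2=z(1+1/3z)y_n
  y_{n+1}/y_n = 1 + 4/7z + 3/7z(1+1/3z) = 1 + z + 1/7z²
  so R(z) = 1 + z + 1/7z².

Find x<0 with |R(x)|<1.
x=-1.7: |R|=0.2871
R=1: x+1/7x²=0 ⇒ x=−7=-7.0000; min R=1−1/(4·1/7)=-0.7500>−1
Confirm numerically:
  x=-6.538: |R|=0.56849 <1
  x=-4.851: |R|=0.48926 <1
  x=-4.015: |R|=0.71211 <1
  x=-3.987: |R|=0.71612 <1
  x=-7.553: |R|=1.59669 >1
  x=-7.214: |R|=1.22054 >1
  x=-7.176: |R|=1.18043 >1
Stable set (-7.0000, 0).

(-7.0000,0); λ=-12 ⇒ h* = (7)/12 = 0.5833.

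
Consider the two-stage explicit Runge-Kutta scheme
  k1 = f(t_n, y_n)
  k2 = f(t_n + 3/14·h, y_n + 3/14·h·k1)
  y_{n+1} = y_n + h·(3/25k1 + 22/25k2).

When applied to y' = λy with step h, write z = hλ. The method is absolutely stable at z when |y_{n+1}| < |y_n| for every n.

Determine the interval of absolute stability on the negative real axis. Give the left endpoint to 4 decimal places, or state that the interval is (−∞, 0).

z∈(-5.3030,0).

Test eqn y'=λy, z=hλ:
  k1=λy_n ⇒ h·k1=z·y_n;  k2=λ(1+3/14z)y_n ⇒ h·k2=z(1+3/14z)y_n
  y_{n+1}/y_n = 1 + 3/25z + 22/25z(1+3/14z) = 1 + z + 33/175z²
  ⇒ R(z) = 1 + z + 33/175z².

Need |R(x)|<1, x<0.
x=-1.21: |R|=0.0661
R=1: x+33/175x²=0 ⇒ x=−175/33=-5.3030; min R=1−1/(4·33/175)=-0.3258>−1
Confirm numerically:
  x=-5.026: |R|=0.73744 <1
  x=-4.417: |R|=0.26201 <1
  x=-2.219: |R|=0.29048 <1
  x=-5.710: |R|=1.43820 >1
  x=-5.690: |R|=1.41521 >1
  x=-5.398: |R|=1.09667 >1
Stable set (-5.3030, 0).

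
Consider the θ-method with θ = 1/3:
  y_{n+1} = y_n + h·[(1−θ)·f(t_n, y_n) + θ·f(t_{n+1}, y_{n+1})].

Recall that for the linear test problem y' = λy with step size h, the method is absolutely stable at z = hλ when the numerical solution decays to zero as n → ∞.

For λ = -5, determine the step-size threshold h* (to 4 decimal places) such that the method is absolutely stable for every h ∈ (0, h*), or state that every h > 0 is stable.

Test eqn y'=λy, z=hλ:
  y_{n+1} = y_n + z·[2/3·y_n + 1/3·y_{n+1}] ⇒ (1 − 1/3z)y_{n+1} = (1 + 2/3z)y_n
  R(z) = (1 + 2/3z)/(1 − 1/3z).

Solve |R(x)|<1 on ℝ⁻.
x=-0.42: |R|=0.6316
R=−1: 1+2/3x = −1+1/3x ⇒ -1/3x=2 ⇒ x=2/(-1/3)=-6.0000
Confirm numerically:
  x=-4.656: |R|=0.82445 <1
  x=-4.124: |R|=0.73666 <1
  x=-3.764: |R|=0.66943 <1
  x=-6.348: |R|=1.03723 >1
  x=-6.283: |R|=1.03049 >1
Stable set (-6.0000, 0).

(-6.0000,0); λ=-5 ⇒ h* = (6)/5 = 1.2000.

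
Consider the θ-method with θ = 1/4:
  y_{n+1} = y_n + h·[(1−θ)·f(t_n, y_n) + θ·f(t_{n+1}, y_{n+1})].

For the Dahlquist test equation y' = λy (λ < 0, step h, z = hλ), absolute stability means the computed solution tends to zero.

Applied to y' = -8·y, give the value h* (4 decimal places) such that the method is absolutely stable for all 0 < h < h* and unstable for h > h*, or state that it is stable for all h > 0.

Test eqn y'=λy, z=hλ:
  y_{n+1} = y_n + z·[3/4·y_n + 1/4·y_{n+1}] ⇒ (1 − 1/4z)y_{n+1} = (1 + 3/4z)y_n
  R(z) = (1 + 3/4z)/(1 − 1/4z).

Find x<0 with |R(x)|<1.
x=-1.45: |R|=0.0642
R=−1: 1+3/4x = −1+1/4x ⇒ -1/2x=2 ⇒ x=2/(-1/2)=-4.0000
Confirm numerically:
  x=-3.072: |R|=0.73756 <1
  x=-1.931: |R|=0.30231 <1
  x=-1.768: |R|=0.22607 <1
  x=-4.537: |R|=1.12581 >1
  x=-4.496: |R|=1.11676 >1
  x=-4.054: |R|=1.01341 >1
Stable set (-4.0000, 0).

(-4.0000,0); λ=-8 ⇒ h* = (4)/8 = 0.5000.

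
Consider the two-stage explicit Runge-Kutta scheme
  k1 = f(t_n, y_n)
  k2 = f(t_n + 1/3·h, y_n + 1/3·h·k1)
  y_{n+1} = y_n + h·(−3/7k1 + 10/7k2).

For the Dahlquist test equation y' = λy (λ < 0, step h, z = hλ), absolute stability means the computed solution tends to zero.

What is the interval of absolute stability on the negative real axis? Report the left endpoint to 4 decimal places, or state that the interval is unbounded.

On y'=λy, z=hλ:
  k1=λy_n ⇒ h·k1=z·y_n;  k2=λ(1+1/3z)y_n ⇒ h·k2=z(1+1/3z)y_n
  y_{n+1}/y_n = 1 − 3/7z + 10/7z(1+1/3z) = 1 + z + 10/21z²
  ⇒ R(z) = 1 + z + 10/21z².

Boundary: |R(x)|=1, x<0.
x=-0.95: |R|=0.4798
R=1: x+10/21x²=0 ⇒ x=−21/10=-2.1000; min R=1−1/(4·10/21)=0.4750>−1
Confirm numerically:
  x=-1.824: |R|=0.76027 <1
  x=-1.752: |R|=0.70967 <1
  x=-1.145: |R|=0.47930 <1
  x=-2.494: |R|=1.46792 >1
  x=-2.471: |R|=1.43654 >1
  x=-2.146: |R|=1.04701 >1
Stable set (-2.1000, 0).

(-2.1000, 0).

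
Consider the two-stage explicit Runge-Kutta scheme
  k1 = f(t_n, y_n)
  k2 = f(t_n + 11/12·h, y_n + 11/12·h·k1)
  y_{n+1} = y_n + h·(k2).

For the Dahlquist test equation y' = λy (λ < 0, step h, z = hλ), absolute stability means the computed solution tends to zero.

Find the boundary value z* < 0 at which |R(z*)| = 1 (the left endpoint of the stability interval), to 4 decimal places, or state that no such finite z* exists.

left endpoint -1.0909.

On y'=λy, z=hλ:
  k1=λy_n ⇒ h·k1=z·y_n;  k2=λ(1+11/12z)y_n ⇒ h·k2=z(1+11/12z)y_n
  y_{n+1}/y_n = 1 + z(1+11/12z) = 1 + z + 11/12z²
  Hence R(z) = 1 + z + 11/12z².

Boundary: |R(x)|=1, x<0.
x=-1.21: |R|=1.1321
R=1: x+11/12x²=0 ⇒ x=−12/11=-1.0909; min R=1−1/(4·11/12)=0.7273>−1
Confirm numerically:
  x=-0.693: |R|=0.74723 <1
  x=-0.603: |R|=0.73031 <1
  x=-0.584: |R|=0.72863 <1
  x=-1.315: |R|=1.27012 >1
  x=-1.244: |R|=1.17457 >1
Interval (-1.0909, 0).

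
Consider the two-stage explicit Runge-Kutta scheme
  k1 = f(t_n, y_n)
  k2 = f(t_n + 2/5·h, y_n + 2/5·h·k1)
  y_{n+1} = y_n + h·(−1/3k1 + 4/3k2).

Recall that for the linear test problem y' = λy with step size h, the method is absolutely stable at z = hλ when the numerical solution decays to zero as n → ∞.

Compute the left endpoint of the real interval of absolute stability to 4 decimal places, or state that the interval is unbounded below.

Set f=λy, z=hλ:
  k1=λy_n ⇒ h·k1=z·y_n;  k2=λ(1+2/5z)y_n ⇒ h·k2=z(1+2/5z)y_n
  y_{n+1}/y_n = 1 − 1/3z + 4/3z(1+2/5z) = 1 + z + 8/15z²
  R(z) = 1 + z + 8/15z².

Find x<0 with |R(x)|<1.
x=-0.33: |R|=0.7281
R=1: x+8/15x²=0 ⇒ x=−15/8=-1.8750; min R=1−1/(4·8/15)=0.5312>−1
Confirm numerically:
  x=-1.831: |R|=0.95703 <1
  x=-1.329: |R|=0.61300 <1
  x=-1.132: |R|=0.55143 <1
  x=-2.298: |R|=1.51843 >1
  x=-2.296: |R|=1.51553 >1
  x=-2.213: |R|=1.39893 >1
Interval (-1.8750, 0).

z* = -1.8750.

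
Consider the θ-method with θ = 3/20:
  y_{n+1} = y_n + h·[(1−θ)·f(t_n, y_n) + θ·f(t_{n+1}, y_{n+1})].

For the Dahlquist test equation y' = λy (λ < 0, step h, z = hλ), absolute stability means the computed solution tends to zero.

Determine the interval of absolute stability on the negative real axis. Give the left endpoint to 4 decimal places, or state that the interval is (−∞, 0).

With y'=λy (z=hλ):
  y_{n+1} = y_n + z·[17/20·y_n + 3/20·y_{n+1}] ⇒ (1 − 3/20z)y_{n+1} = (1 + 17/20z)y_n
  so R(z) = (1 + 17/20z)/(1 − 3/20z).

Find x<0 with |R(x)|<1.
x=-0.36: |R|=0.6584
R=−1: 1+17/20x = −1+3/20x ⇒ -7/10x=2 ⇒ x=2/(-7/10)=-2.8571
Confirm numerically:
  x=-2.755: |R|=0.94941 <1
  x=-2.693: |R|=0.91816 <1
  x=-1.654: |R|=0.32521 <1
  x=-3.133: |R|=1.13137 >1
  x=-3.066: |R|=1.10014 >1
  x=-2.921: |R|=1.03108 >1
Interval (-2.8571, 0).

(-2.8571, 0).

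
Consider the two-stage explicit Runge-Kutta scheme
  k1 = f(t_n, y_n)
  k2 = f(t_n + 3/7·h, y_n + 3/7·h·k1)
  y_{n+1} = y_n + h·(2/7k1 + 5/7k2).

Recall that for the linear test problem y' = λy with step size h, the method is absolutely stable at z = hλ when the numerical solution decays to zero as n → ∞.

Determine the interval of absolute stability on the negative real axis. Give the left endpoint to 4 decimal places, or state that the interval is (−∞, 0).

(-3.2667, 0).

On y'=λy, z=hλ:
  k1=λy_n ⇒ h·k1=z·y_n;  k2=λ(1+3/7z)y_n ⇒ h·k2=z(1+3/7z)y_n
  y_{n+1}/y_n = 1 + 2/7z + 5/7z(1+3/7z) = 1 + z + 15/49z²
  R(z) = 1 + z + 15/49z².

Find x<0 with |R(x)|<1.
x=-1.69: |R|=0.1843
R=1: x+15/49x²=0 ⇒ x=−49/15=-3.2667; min R=1−1/(4·15/49)=0.1833>−1
Confirm numerically:
  x=-2.300: |R|=0.31939 <1
  x=-2.271: |R|=0.30781 <1
  x=-2.185: |R|=0.27650 <1
  x=-2.121: |R|=0.25613 <1
  x=-3.703: |R|=1.49461 >1
  x=-3.662: |R|=1.44318 >1
  x=-3.371: |R|=1.10767 >1
So |R|<1 on (-3.2667, 0).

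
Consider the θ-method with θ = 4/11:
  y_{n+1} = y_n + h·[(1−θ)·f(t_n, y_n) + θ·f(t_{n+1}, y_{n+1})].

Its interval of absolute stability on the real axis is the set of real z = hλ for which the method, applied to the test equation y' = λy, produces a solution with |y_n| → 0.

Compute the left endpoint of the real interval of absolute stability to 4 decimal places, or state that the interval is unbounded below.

With y'=λy (z=hλ):
  y_{n+1} = y_n + z·[7/11·y_n + 4/11·y_{n+1}] ⇒ (1 − 4/11z)y_{n+1} = (1 + 7/11z)y_n
  Hence R(z) = (1 + 7/11z)/(1 − 4/11z).

Need |R(x)|<1, x<0.
x=-1.64: |R|=0.0273
R=−1: 1+7/11x = −1+4/11x ⇒ -3/11x=2 ⇒ x=2/(-3/11)=-7.3333
Confirm numerically:
  x=-5.404: |R|=0.82254 <1
  x=-5.194: |R|=0.79802 <1
  x=-5.016: |R|=0.77620 <1
  x=-7.677: |R|=1.02472 >1
  x=-7.635: |R|=1.02179 >1
Interval (-7.3333, 0).

z* = -7.3333.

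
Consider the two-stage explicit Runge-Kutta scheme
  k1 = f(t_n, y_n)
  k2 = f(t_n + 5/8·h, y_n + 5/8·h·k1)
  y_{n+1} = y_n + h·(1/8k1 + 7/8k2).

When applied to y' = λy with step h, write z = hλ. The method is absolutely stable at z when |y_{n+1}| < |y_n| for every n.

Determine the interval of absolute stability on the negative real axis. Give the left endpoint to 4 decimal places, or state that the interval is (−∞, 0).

Test eqn y'=λy, z=hλ:
  k1=λy_n ⇒ h·k1=z·y_n;  k2=λ(1+5/8z)y_n ⇒ h·k2=z(1+5/8z)y_n
  y_{n+1}/y_n = 1 + 1/8z + 7/8z(1+5/8z) = 1 + z + 35/64z²
  Hence R(z) = 1 + z + 35/64z².

Boundary: |R(x)|=1, x<0.
x=-1.71: |R|=0.8891
R=1: x+35/64x²=0 ⇒ x=−64/35=-1.8286; min R=1−1/(4·35/64)=0.5429>−1
Confirm numerically:
  x=-1.602: |R|=0.80150 <1
  x=-1.320: |R|=0.63288 <1
  x=-0.927: |R|=0.54295 <1
  x=-0.881: |R|=0.54346 <1
  x=-1.983: |R|=1.16747 >1
  x=-1.892: |R|=1.06563 >1
So |R|<1 on (-1.8286, 0).

(-1.8286, 0).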